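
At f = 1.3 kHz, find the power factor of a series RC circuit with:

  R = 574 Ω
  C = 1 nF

Step 1 — Angular frequency: ω = 2π·f = 2π·1300 = 8168 rad/s.
Step 2 — Component impedances:
  R: Z = R = 574 Ω
  C: Z = 1/(jωC) = -j/(ω·C) = 0 - j1.224e+05 Ω
Step 3 — Series combination: Z_total = R + C = 574 - j1.224e+05 Ω = 1.224e+05∠-89.7° Ω.
Step 4 — Power factor: PF = cos(φ) = Re(Z)/|Z| = 574/1.2243e+05 = 0.004688.
Step 5 — Type: Im(Z) = -1.224e+05 ⇒ leading (phase φ = -89.7°).

PF = 0.004688 (leading, φ = -89.7°)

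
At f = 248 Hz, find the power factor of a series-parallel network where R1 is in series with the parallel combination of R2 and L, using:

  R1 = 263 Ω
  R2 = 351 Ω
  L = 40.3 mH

Step 1 — Angular frequency: ω = 2π·f = 2π·248 = 1558 rad/s.
Step 2 — Component impedances:
  R1: Z = R = 263 Ω
  R2: Z = R = 351 Ω
  L: Z = jωL = j·1558·0.0403 = 0 + j62.8 Ω
Step 3 — Parallel branch: R2 || L = 1/(1/R2 + 1/L) = 10.89 + j60.85 Ω.
Step 4 — Series with R1: Z_total = R1 + (R2 || L) = 273.9 + j60.85 Ω = 280.6∠12.5° Ω.
Step 5 — Power factor: PF = cos(φ) = Re(Z)/|Z| = 273.89/280.56 = 0.9762.
Step 6 — Type: Im(Z) = 60.85 ⇒ lagging (phase φ = 12.5°).

PF = 0.9762 (lagging, φ = 12.5°)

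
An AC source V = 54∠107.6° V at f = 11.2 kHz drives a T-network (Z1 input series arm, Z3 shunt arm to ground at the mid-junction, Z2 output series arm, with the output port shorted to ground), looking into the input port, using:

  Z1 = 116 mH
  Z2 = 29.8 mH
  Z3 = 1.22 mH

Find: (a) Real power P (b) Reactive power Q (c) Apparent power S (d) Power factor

Step 1 — Angular frequency: ω = 2π·f = 2π·1.12e+04 = 7.037e+04 rad/s.
Step 2 — Component impedances:
  Z1: Z = jωL = j·7.037e+04·0.116 = 0 + j8163 Ω
  Z2: Z = jωL = j·7.037e+04·0.0298 = 0 + j2097 Ω
  Z3: Z = jωL = j·7.037e+04·0.00122 = 0 + j85.85 Ω
Step 3 — With the output port shorted to ground, the output series arm Z2 runs from the junction to ground; the shunt arm Z3 also runs from the junction to ground. They appear in parallel: Z3 || Z2 = 0 + j82.48 Ω.
Step 4 — Series with input arm Z1: Z_in = Z1 + (Z3 || Z2) = 0 + j8246 Ω = 8246∠90.0° Ω.
Step 5 — Source phasor: V = 54∠107.6° V = -16.33 + j51.47 V.
Step 6 — Current: I = V / Z = 0.006242 + j0.00198 A = 0.006549∠17.6° A.
Step 7 — Complex power: S = V·I* = 0 + j0.3536 VA.
Step 8 — Real power: P = Re(S) = 0 W.
Step 9 — Reactive power: Q = Im(S) = 0.3536 VAR.
Step 10 — Apparent power: |S| = 0.3536 VA.
Step 11 — Power factor: PF = P/|S| = 0 (lagging).

(a) P = 0 W  (b) Q = 0.3536 VAR  (c) S = 0.3536 VA  (d) PF = 0 (lagging)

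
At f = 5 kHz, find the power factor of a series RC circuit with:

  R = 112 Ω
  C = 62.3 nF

Step 1 — Angular frequency: ω = 2π·f = 2π·5000 = 3.142e+04 rad/s.
Step 2 — Component impedances:
  R: Z = R = 112 Ω
  C: Z = 1/(jωC) = -j/(ω·C) = 0 - j510.9 Ω
Step 3 — Series combination: Z_total = R + C = 112 - j510.9 Ω = 523.1∠-77.6° Ω.
Step 4 — Power factor: PF = cos(φ) = Re(Z)/|Z| = 112/523.1 = 0.2141.
Step 5 — Type: Im(Z) = -510.9 ⇒ leading (phase φ = -77.6°).

PF = 0.2141 (leading, φ = -77.6°)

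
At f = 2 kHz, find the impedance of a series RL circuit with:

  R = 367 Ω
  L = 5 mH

Step 1 — Angular frequency: ω = 2π·f = 2π·2000 = 1.257e+04 rad/s.
Step 2 — Component impedances:
  R: Z = R = 367 Ω
  L: Z = jωL = j·1.257e+04·0.005 = 0 + j62.83 Ω
Step 3 — Series combination: Z_total = R + L = 367 + j62.83 Ω = 372.3∠9.7° Ω.

Z = 367 + j62.83 Ω = 372.3∠9.7° Ω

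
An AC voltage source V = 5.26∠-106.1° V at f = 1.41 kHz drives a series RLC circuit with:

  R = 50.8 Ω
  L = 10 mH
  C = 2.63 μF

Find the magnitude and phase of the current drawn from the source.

Step 1 — Angular frequency: ω = 2π·f = 2π·1410 = 8859 rad/s.
Step 2 — Component impedances:
  R: Z = R = 50.8 Ω
  L: Z = jωL = j·8859·0.01 = 0 + j88.59 Ω
  C: Z = 1/(jωC) = -j/(ω·C) = 0 - j42.92 Ω
Step 3 — Series combination: Z_total = R + L + C = 50.8 + j45.67 Ω = 68.31∠42.0° Ω.
Step 4 — Source phasor: V = 5.26∠-106.1° V = -1.459 - j5.054 V.
Step 5 — Ohm's law: I = V / Z_total = (-1.459 - j5.054) / (50.8 + j45.67) = -0.06534 - j0.04074 A.
Step 6 — Convert to polar: |I| = 0.077 A, ∠I = -148.1°.

I = 0.077∠-148.1° A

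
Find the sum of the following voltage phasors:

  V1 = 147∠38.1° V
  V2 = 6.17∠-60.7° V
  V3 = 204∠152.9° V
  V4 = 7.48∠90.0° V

Step 1 — Convert each phasor to rectangular form:
  V1 = 147·(cos(38.1°) + j·sin(38.1°)) = 115.7 + j90.7 V
  V2 = 6.17·(cos(-60.7°) + j·sin(-60.7°)) = 3.019 - j5.381 V
  V3 = 204·(cos(152.9°) + j·sin(152.9°)) = -181.6 + j92.93 V
  V4 = 7.48·(cos(90.0°) + j·sin(90.0°)) = 0 + j7.48 V
Step 2 — Sum components: V_total = -62.9 + j185.7 V.
Step 3 — Convert to polar: |V_total| = 196.1 V, ∠V_total = 108.7°.

V_total = 196.1∠108.7° V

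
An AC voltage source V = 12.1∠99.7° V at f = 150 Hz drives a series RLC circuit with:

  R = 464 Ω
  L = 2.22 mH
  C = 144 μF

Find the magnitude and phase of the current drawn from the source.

Step 1 — Angular frequency: ω = 2π·f = 2π·150 = 942.5 rad/s.
Step 2 — Component impedances:
  R: Z = R = 464 Ω
  L: Z = jωL = j·942.5·0.00222 = 0 + j2.092 Ω
  C: Z = 1/(jωC) = -j/(ω·C) = 0 - j7.368 Ω
Step 3 — Series combination: Z_total = R + L + C = 464 - j5.276 Ω = 464∠-0.7° Ω.
Step 4 — Source phasor: V = 12.1∠99.7° V = -2.039 + j11.93 V.
Step 5 — Ohm's law: I = V / Z_total = (-2.039 + j11.93) / (464 - j5.276) = -0.004685 + j0.02565 A.
Step 6 — Convert to polar: |I| = 0.02608 A, ∠I = 100.4°.

I = 0.02608∠100.4° A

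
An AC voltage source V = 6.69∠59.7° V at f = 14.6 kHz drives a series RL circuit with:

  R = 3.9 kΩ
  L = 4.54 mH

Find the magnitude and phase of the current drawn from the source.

Step 1 — Angular frequency: ω = 2π·f = 2π·1.46e+04 = 9.173e+04 rad/s.
Step 2 — Component impedances:
  R: Z = R = 3900 Ω
  L: Z = jωL = j·9.173e+04·0.00454 = 0 + j416.5 Ω
Step 3 — Series combination: Z_total = R + L = 3900 + j416.5 Ω = 3922∠6.1° Ω.
Step 4 — Source phasor: V = 6.69∠59.7° V = 3.375 + j5.776 V.
Step 5 — Ohm's law: I = V / Z_total = (3.375 + j5.776) / (3900 + j416.5) = 0.001012 + j0.001373 A.
Step 6 — Convert to polar: |I| = 0.001706 A, ∠I = 53.6°.

I = 0.001706∠53.6° A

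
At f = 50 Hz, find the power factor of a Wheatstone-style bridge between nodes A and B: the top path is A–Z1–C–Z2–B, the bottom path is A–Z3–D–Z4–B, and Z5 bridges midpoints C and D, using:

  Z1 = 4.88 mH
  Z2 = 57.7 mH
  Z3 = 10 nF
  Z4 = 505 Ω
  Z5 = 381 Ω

Step 1 — Angular frequency: ω = 2π·f = 2π·50 = 314.2 rad/s.
Step 2 — Component impedances:
  Z1: Z = jωL = j·314.2·0.00488 = 0 + j1.533 Ω
  Z2: Z = jωL = j·314.2·0.0577 = 0 + j18.13 Ω
  Z3: Z = 1/(jωC) = -j/(ω·C) = 0 - j3.183e+05 Ω
  Z4: Z = R = 505 Ω
  Z5: Z = R = 381 Ω
Step 3 — Bridge requires nodal analysis (the Z5 bridge couples midpoints C and D, so the two paths cannot be reduced to a simple series/parallel combination). Setting node B to ground and injecting 1 A at node A, the 3-node admittance system at A, C, D solves to V_A = Z_AB = 0.3707 + j19.65 Ω = 19.66∠88.9° Ω.
Step 4 — Power factor: PF = cos(φ) = Re(Z)/|Z| = 0.3707/19.66 = 0.01886.
Step 5 — Type: Im(Z) = 19.65 ⇒ lagging (phase φ = 88.9°).

PF = 0.01886 (lagging, φ = 88.9°)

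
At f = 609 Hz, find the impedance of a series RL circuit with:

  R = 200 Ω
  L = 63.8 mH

Step 1 — Angular frequency: ω = 2π·f = 2π·609 = 3826 rad/s.
Step 2 — Component impedances:
  R: Z = R = 200 Ω
  L: Z = jωL = j·3826·0.0638 = 0 + j244.1 Ω
Step 3 — Series combination: Z_total = R + L = 200 + j244.1 Ω = 315.6∠50.7° Ω.

Z = 200 + j244.1 Ω = 315.6∠50.7° Ω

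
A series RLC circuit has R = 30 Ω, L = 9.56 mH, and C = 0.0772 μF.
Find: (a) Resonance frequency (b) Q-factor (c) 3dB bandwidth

Step 1 — Resonance condition Im(Z)=0 gives ω₀ = 1/√(LC).
Step 2 — ω₀ = 1/√(0.00956·7.72e-08) = 3.681e+04 rad/s.
Step 3 — f₀ = ω₀/(2π) = 5858 Hz.
Step 4 — Series Q: Q = ω₀L/R = 3.681e+04·0.00956/30 = 11.73.
Step 5 — 3dB bandwidth: Δω = ω₀/Q = 3138 rad/s; BW = Δω/(2π) = 499.4 Hz.

(a) f₀ = 5858 Hz  (b) Q = 11.73  (c) BW = 499.4 Hz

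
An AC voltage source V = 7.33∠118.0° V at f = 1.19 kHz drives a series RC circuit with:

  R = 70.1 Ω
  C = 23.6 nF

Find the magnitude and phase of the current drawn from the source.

Step 1 — Angular frequency: ω = 2π·f = 2π·1190 = 7477 rad/s.
Step 2 — Component impedances:
  R: Z = R = 70.1 Ω
  C: Z = 1/(jωC) = -j/(ω·C) = 0 - j5667 Ω
Step 3 — Series combination: Z_total = R + C = 70.1 - j5667 Ω = 5668∠-89.3° Ω.
Step 4 — Source phasor: V = 7.33∠118.0° V = -3.441 + j6.472 V.
Step 5 — Ohm's law: I = V / Z_total = (-3.441 + j6.472) / (70.1 - j5667) = -0.001149 - j0.000593 A.
Step 6 — Convert to polar: |I| = 0.001293 A, ∠I = -152.7°.

I = 0.001293∠-152.7° A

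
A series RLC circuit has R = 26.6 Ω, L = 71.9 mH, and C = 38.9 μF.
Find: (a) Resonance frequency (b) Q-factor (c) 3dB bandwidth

Step 1 — Resonance: ω₀ = 1/√(LC) = 1/√(0.0719·3.89e-05) = 597.9 rad/s.
Step 2 — f₀ = ω₀/(2π) = 95.17 Hz.
Step 3 — Series Q: Q = ω₀L/R = 597.9·0.0719/26.6 = 1.616.
Step 4 — Bandwidth: Δω = ω₀/Q = 370 rad/s; BW = Δω/(2π) = 58.88 Hz.

(a) f₀ = 95.17 Hz  (b) Q = 1.616  (c) BW = 58.88 Hz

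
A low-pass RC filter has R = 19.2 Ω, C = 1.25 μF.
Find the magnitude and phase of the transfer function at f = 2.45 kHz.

Step 1 — Angular frequency: ω = 2π·2450 = 1.539e+04 rad/s.
Step 2 — Transfer function: H(jω) = 1/(1 + jωRC).
Step 3 — Denominator: 1 + jωRC = 1 + j·1.539e+04·19.2·1.25e-06 = 1 + j0.3695.
Step 4 — H = 0.8799 - j0.3251.
Step 5 — Magnitude: |H| = 0.938 (-0.6 dB); phase: φ = -20.3°.

|H| = 0.938 (-0.6 dB), φ = -20.3°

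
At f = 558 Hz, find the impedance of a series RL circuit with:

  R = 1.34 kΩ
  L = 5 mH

Step 1 — Angular frequency: ω = 2π·f = 2π·558 = 3506 rad/s.
Step 2 — Component impedances:
  R: Z = R = 1340 Ω
  L: Z = jωL = j·3506·0.005 = 0 + j17.53 Ω
Step 3 — Series combination: Z_total = R + L = 1340 + j17.53 Ω = 1340∠0.7° Ω.

Z = 1340 + j17.53 Ω = 1340∠0.7° Ω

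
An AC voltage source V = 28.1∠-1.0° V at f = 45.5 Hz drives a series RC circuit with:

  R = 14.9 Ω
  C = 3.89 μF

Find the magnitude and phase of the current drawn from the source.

Step 1 — Angular frequency: ω = 2π·f = 2π·45.5 = 285.9 rad/s.
Step 2 — Component impedances:
  R: Z = R = 14.9 Ω
  C: Z = 1/(jωC) = -j/(ω·C) = 0 - j899.2 Ω
Step 3 — Series combination: Z_total = R + C = 14.9 - j899.2 Ω = 899.3∠-89.1° Ω.
Step 4 — Source phasor: V = 28.1∠-1.0° V = 28.1 - j0.4904 V.
Step 5 — Ohm's law: I = V / Z_total = (28.1 - j0.4904) / (14.9 - j899.2) = 0.001063 + j0.03123 A.
Step 6 — Convert to polar: |I| = 0.03125 A, ∠I = 88.1°.

I = 0.03125∠88.1° A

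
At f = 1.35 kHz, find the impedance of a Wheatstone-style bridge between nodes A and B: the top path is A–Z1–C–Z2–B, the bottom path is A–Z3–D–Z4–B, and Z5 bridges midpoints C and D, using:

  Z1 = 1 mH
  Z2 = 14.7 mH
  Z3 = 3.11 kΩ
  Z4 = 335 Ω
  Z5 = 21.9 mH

Step 1 — Angular frequency: ω = 2π·f = 2π·1350 = 8482 rad/s.
Step 2 — Component impedances:
  Z1: Z = jωL = j·8482·0.001 = 0 + j8.482 Ω
  Z2: Z = jωL = j·8482·0.0147 = 0 + j124.7 Ω
  Z3: Z = R = 3110 Ω
  Z4: Z = R = 335 Ω
  Z5: Z = jωL = j·8482·0.0219 = 0 + j185.8 Ω
Step 3 — Bridge requires nodal analysis (the Z5 bridge couples midpoints C and D, so the two paths cannot be reduced to a simple series/parallel combination). Setting node B to ground and injecting 1 A at node A, the 3-node admittance system at A, C, D solves to V_A = Z_AB = 25.16 + j111 Ω = 113.8∠77.2° Ω.

Z = 25.16 + j111 Ω = 113.8∠77.2° Ω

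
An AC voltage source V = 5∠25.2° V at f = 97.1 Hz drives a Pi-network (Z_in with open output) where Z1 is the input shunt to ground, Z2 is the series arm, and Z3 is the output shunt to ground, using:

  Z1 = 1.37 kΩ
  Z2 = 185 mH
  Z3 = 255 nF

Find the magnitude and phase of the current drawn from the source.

Step 1 — Angular frequency: ω = 2π·f = 2π·97.1 = 610.1 rad/s.
Step 2 — Component impedances:
  Z1: Z = R = 1370 Ω
  Z2: Z = jωL = j·610.1·0.185 = 0 + j112.9 Ω
  Z3: Z = 1/(jωC) = -j/(ω·C) = 0 - j6428 Ω
Step 3 — With open output, the series arm Z2 and the output shunt Z3 appear in series to ground: Z2 + Z3 = 0 - j6315 Ω.
Step 4 — Parallel with input shunt Z1: Z_in = Z1 || (Z2 + Z3) = 1308 - j283.9 Ω = 1339∠-12.2° Ω.
Step 5 — Source phasor: V = 5∠25.2° V = 4.524 + j2.129 V.
Step 6 — Ohm's law: I = V / Z_total = (4.524 + j2.129) / (1308 - j283.9) = 0.002965 + j0.00227 A.
Step 7 — Convert to polar: |I| = 0.003735 A, ∠I = 37.4°.

I = 0.003735∠37.4° A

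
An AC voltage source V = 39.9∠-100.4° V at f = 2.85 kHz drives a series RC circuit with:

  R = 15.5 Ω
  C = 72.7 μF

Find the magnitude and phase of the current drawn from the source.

Step 1 — Angular frequency: ω = 2π·f = 2π·2850 = 1.791e+04 rad/s.
Step 2 — Component impedances:
  R: Z = R = 15.5 Ω
  C: Z = 1/(jωC) = -j/(ω·C) = 0 - j0.7681 Ω
Step 3 — Series combination: Z_total = R + C = 15.5 - j0.7681 Ω = 15.52∠-2.8° Ω.
Step 4 — Source phasor: V = 39.9∠-100.4° V = -7.203 - j39.24 V.
Step 5 — Ohm's law: I = V / Z_total = (-7.203 - j39.24) / (15.5 - j0.7681) = -0.3384 - j2.549 A.
Step 6 — Convert to polar: |I| = 2.571 A, ∠I = -97.6°.

I = 2.571∠-97.6° A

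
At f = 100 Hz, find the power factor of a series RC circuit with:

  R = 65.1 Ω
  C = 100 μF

Step 1 — Angular frequency: ω = 2π·f = 2π·100 = 628.3 rad/s.
Step 2 — Component impedances:
  R: Z = R = 65.1 Ω
  C: Z = 1/(jωC) = -j/(ω·C) = 0 - j15.92 Ω
Step 3 — Series combination: Z_total = R + C = 65.1 - j15.92 Ω = 67.02∠-13.7° Ω.
Step 4 — Power factor: PF = cos(φ) = Re(Z)/|Z| = 65.1/67.02 = 0.9714.
Step 5 — Type: Im(Z) = -15.92 ⇒ leading (phase φ = -13.7°).

PF = 0.9714 (leading, φ = -13.7°)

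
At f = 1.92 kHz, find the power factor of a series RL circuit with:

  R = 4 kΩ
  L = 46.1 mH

Step 1 — Angular frequency: ω = 2π·f = 2π·1920 = 1.206e+04 rad/s.
Step 2 — Component impedances:
  R: Z = R = 4000 Ω
  L: Z = jωL = j·1.206e+04·0.0461 = 0 + j556.1 Ω
Step 3 — Series combination: Z_total = R + L = 4000 + j556.1 Ω = 4038∠7.9° Ω.
Step 4 — Power factor: PF = cos(φ) = Re(Z)/|Z| = 4000/4038.5 = 0.9905.
Step 5 — Type: Im(Z) = 556.1 ⇒ lagging (phase φ = 7.9°).

PF = 0.9905 (lagging, φ = 7.9°)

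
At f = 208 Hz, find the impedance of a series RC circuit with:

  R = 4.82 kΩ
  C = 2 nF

Step 1 — Angular frequency: ω = 2π·f = 2π·208 = 1307 rad/s.
Step 2 — Component impedances:
  R: Z = R = 4820 Ω
  C: Z = 1/(jωC) = -j/(ω·C) = 0 - j3.826e+05 Ω
Step 3 — Series combination: Z_total = R + C = 4820 - j3.826e+05 Ω = 3.826e+05∠-89.3° Ω.

Z = 4820 - j3.826e+05 Ω = 3.826e+05∠-89.3° Ω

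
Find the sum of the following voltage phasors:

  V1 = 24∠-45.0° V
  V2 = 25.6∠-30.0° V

Step 1 — Convert each phasor to rectangular form:
  V1 = 24·(cos(-45.0°) + j·sin(-45.0°)) = 16.97 - j16.97 V
  V2 = 25.6·(cos(-30.0°) + j·sin(-30.0°)) = 22.17 - j12.8 V
Step 2 — Sum components: V_total = 39.14 - j29.77 V.
Step 3 — Convert to polar: |V_total| = 49.18 V, ∠V_total = -37.3°.

V_total = 49.18∠-37.3° V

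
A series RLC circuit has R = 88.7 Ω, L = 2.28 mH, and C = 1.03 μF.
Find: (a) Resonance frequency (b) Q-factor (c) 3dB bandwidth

Step 1 — Resonance: ω₀ = 1/√(LC) = 1/√(0.00228·1.03e-06) = 2.064e+04 rad/s.
Step 2 — f₀ = ω₀/(2π) = 3284 Hz.
Step 3 — Series Q: Q = ω₀L/R = 2.064e+04·0.00228/88.7 = 0.5304.
Step 4 — Bandwidth: Δω = ω₀/Q = 3.89e+04 rad/s; BW = Δω/(2π) = 6192 Hz.

(a) f₀ = 3284 Hz  (b) Q = 0.5304  (c) BW = 6192 Hz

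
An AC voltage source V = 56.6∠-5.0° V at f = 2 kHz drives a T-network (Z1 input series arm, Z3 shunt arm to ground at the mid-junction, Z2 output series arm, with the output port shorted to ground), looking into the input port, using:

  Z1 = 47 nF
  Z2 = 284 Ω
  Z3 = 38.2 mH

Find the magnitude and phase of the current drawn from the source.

Step 1 — Angular frequency: ω = 2π·f = 2π·2000 = 1.257e+04 rad/s.
Step 2 — Component impedances:
  Z1: Z = 1/(jωC) = -j/(ω·C) = 0 - j1693 Ω
  Z2: Z = R = 284 Ω
  Z3: Z = jωL = j·1.257e+04·0.0382 = 0 + j480 Ω
Step 3 — With the output port shorted to ground, the output series arm Z2 runs from the junction to ground; the shunt arm Z3 also runs from the junction to ground. They appear in parallel: Z3 || Z2 = 210.4 + j124.5 Ω.
Step 4 — Series with input arm Z1: Z_in = Z1 + (Z3 || Z2) = 210.4 - j1569 Ω = 1583∠-82.4° Ω.
Step 5 — Source phasor: V = 56.6∠-5.0° V = 56.38 - j4.933 V.
Step 6 — Ohm's law: I = V / Z_total = (56.38 - j4.933) / (210.4 - j1569) = 0.007824 + j0.03489 A.
Step 7 — Convert to polar: |I| = 0.03576 A, ∠I = 77.4°.

I = 0.03576∠77.4° A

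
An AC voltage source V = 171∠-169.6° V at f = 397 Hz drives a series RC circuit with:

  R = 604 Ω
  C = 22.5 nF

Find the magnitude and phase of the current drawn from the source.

Step 1 — Angular frequency: ω = 2π·f = 2π·397 = 2494 rad/s.
Step 2 — Component impedances:
  R: Z = R = 604 Ω
  C: Z = 1/(jωC) = -j/(ω·C) = 0 - j1.782e+04 Ω
Step 3 — Series combination: Z_total = R + C = 604 - j1.782e+04 Ω = 1.783e+04∠-88.1° Ω.
Step 4 — Source phasor: V = 171∠-169.6° V = -168.2 - j30.87 V.
Step 5 — Ohm's law: I = V / Z_total = (-168.2 - j30.87) / (604 - j1.782e+04) = 0.001411 - j0.009487 A.
Step 6 — Convert to polar: |I| = 0.009592 A, ∠I = -81.5°.

I = 0.009592∠-81.5° A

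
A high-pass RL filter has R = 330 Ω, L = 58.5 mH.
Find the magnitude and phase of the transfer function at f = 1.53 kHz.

Step 1 — Angular frequency: ω = 2π·1530 = 9613 rad/s.
Step 2 — Transfer function: H(jω) = jωL/(R + jωL).
Step 3 — Numerator jωL = j·562.4; denominator R + jωL = 330 + j562.4.
Step 4 — H = 0.7439 + j0.4365.
Step 5 — Magnitude: |H| = 0.8625 (-1.3 dB); phase: φ = 30.4°.

|H| = 0.8625 (-1.3 dB), φ = 30.4°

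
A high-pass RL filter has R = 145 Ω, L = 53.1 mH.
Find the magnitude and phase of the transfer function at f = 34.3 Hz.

Step 1 — Angular frequency: ω = 2π·34.3 = 215.5 rad/s.
Step 2 — Transfer function: H(jω) = jωL/(R + jωL).
Step 3 — Numerator jωL = j·11.44; denominator R + jωL = 145 + j11.44.
Step 4 — H = 0.00619 + j0.07843.
Step 5 — Magnitude: |H| = 0.07868 (-22.1 dB); phase: φ = 85.5°.

|H| = 0.07868 (-22.1 dB), φ = 85.5°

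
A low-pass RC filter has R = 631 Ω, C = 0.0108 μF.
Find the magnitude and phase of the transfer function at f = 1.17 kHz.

Step 1 — Angular frequency: ω = 2π·1170 = 7351 rad/s.
Step 2 — Transfer function: H(jω) = 1/(1 + jωRC).
Step 3 — Denominator: 1 + jωRC = 1 + j·7351·631·1.08e-08 = 1 + j0.0501.
Step 4 — H = 0.9975 - j0.04997.
Step 5 — Magnitude: |H| = 0.9987 (-0.0 dB); phase: φ = -2.9°.

|H| = 0.9987 (-0.0 dB), φ = -2.9°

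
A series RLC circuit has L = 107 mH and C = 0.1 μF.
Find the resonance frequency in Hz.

Step 1 — Resonance condition Im(Z)=0 gives ω₀ = 1/√(LC).
Step 2 — ω₀ = 1/√(0.107·1e-07) = 9667 rad/s.
Step 3 — f₀ = ω₀/(2π) = 1539 Hz.

f₀ = 1539 Hz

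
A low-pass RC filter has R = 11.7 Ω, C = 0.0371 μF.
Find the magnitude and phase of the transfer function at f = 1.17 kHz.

Step 1 — Angular frequency: ω = 2π·1170 = 7351 rad/s.
Step 2 — Transfer function: H(jω) = 1/(1 + jωRC).
Step 3 — Denominator: 1 + jωRC = 1 + j·7351·11.7·3.71e-08 = 1 + j0.003191.
Step 4 — H = 1 - j0.003191.
Step 5 — Magnitude: |H| = 1 (-0.0 dB); phase: φ = -0.2°.

|H| = 1 (-0.0 dB), φ = -0.2°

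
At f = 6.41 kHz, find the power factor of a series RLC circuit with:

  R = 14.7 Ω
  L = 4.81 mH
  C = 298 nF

Step 1 — Angular frequency: ω = 2π·f = 2π·6410 = 4.028e+04 rad/s.
Step 2 — Component impedances:
  R: Z = R = 14.7 Ω
  L: Z = jωL = j·4.028e+04·0.00481 = 0 + j193.7 Ω
  C: Z = 1/(jωC) = -j/(ω·C) = 0 - j83.32 Ω
Step 3 — Series combination: Z_total = R + L + C = 14.7 + j110.4 Ω = 111.4∠82.4° Ω.
Step 4 — Power factor: PF = cos(φ) = Re(Z)/|Z| = 14.7/111.4 = 0.132.
Step 5 — Type: Im(Z) = 110.4 ⇒ lagging (phase φ = 82.4°).

PF = 0.132 (lagging, φ = 82.4°)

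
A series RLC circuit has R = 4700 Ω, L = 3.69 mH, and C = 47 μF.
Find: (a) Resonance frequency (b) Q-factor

Step 1 — Resonance condition Im(Z)=0 gives ω₀ = 1/√(LC).
Step 2 — ω₀ = 1/√(0.00369·4.7e-05) = 2401 rad/s.
Step 3 — f₀ = ω₀/(2π) = 382.2 Hz.
Step 4 — Series Q: Q = ω₀L/R = 2401·0.00369/4700 = 0.001885.

(a) f₀ = 382.2 Hz  (b) Q = 0.001885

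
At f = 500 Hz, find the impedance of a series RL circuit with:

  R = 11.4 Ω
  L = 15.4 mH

Step 1 — Angular frequency: ω = 2π·f = 2π·500 = 3142 rad/s.
Step 2 — Component impedances:
  R: Z = R = 11.4 Ω
  L: Z = jωL = j·3142·0.0154 = 0 + j48.38 Ω
Step 3 — Series combination: Z_total = R + L = 11.4 + j48.38 Ω = 49.71∠76.7° Ω.

Z = 11.4 + j48.38 Ω = 49.71∠76.7° Ω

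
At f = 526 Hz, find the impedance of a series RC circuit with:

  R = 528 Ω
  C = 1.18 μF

Step 1 — Angular frequency: ω = 2π·f = 2π·526 = 3305 rad/s.
Step 2 — Component impedances:
  R: Z = R = 528 Ω
  C: Z = 1/(jωC) = -j/(ω·C) = 0 - j256.4 Ω
Step 3 — Series combination: Z_total = R + C = 528 - j256.4 Ω = 587∠-25.9° Ω.

Z = 528 - j256.4 Ω = 587∠-25.9° Ω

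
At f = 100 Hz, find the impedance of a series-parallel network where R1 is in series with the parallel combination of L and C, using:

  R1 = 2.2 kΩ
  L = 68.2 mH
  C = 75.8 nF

Step 1 — Angular frequency: ω = 2π·f = 2π·100 = 628.3 rad/s.
Step 2 — Component impedances:
  R1: Z = R = 2200 Ω
  L: Z = jωL = j·628.3·0.0682 = 0 + j42.85 Ω
  C: Z = 1/(jωC) = -j/(ω·C) = 0 - j2.1e+04 Ω
Step 3 — Parallel branch: L || C = 1/(1/L + 1/C) = 0 + j42.94 Ω.
Step 4 — Series with R1: Z_total = R1 + (L || C) = 2200 + j42.94 Ω = 2200∠1.1° Ω.

Z = 2200 + j42.94 Ω = 2200∠1.1° Ω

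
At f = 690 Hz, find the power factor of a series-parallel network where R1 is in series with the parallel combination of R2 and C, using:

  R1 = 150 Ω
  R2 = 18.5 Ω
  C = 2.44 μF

Step 1 — Angular frequency: ω = 2π·f = 2π·690 = 4335 rad/s.
Step 2 — Component impedances:
  R1: Z = R = 150 Ω
  R2: Z = R = 18.5 Ω
  C: Z = 1/(jωC) = -j/(ω·C) = 0 - j94.53 Ω
Step 3 — Parallel branch: R2 || C = 1/(1/R2 + 1/C) = 17.82 - j3.487 Ω.
Step 4 — Series with R1: Z_total = R1 + (R2 || C) = 167.8 - j3.487 Ω = 167.9∠-1.2° Ω.
Step 5 — Power factor: PF = cos(φ) = Re(Z)/|Z| = 167.82/167.85 = 0.9998.
Step 6 — Type: Im(Z) = -3.487 ⇒ leading (phase φ = -1.2°).

PF = 0.9998 (leading, φ = -1.2°)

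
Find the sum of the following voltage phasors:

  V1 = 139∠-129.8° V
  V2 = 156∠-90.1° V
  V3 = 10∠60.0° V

Step 1 — Convert each phasor to rectangular form:
  V1 = 139·(cos(-129.8°) + j·sin(-129.8°)) = -88.98 - j106.8 V
  V2 = 156·(cos(-90.1°) + j·sin(-90.1°)) = -0.2723 - j156 V
  V3 = 10·(cos(60.0°) + j·sin(60.0°)) = 5 + j8.66 V
Step 2 — Sum components: V_total = -84.25 - j254.1 V.
Step 3 — Convert to polar: |V_total| = 267.7 V, ∠V_total = -108.3°.

V_total = 267.7∠-108.3° V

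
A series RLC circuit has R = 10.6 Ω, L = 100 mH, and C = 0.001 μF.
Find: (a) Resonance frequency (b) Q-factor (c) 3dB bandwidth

Step 1 — Resonance condition Im(Z)=0 gives ω₀ = 1/√(LC).
Step 2 — ω₀ = 1/√(0.1·1e-09) = 1e+05 rad/s.
Step 3 — f₀ = ω₀/(2π) = 1.592e+04 Hz.
Step 4 — Series Q: Q = ω₀L/R = 1e+05·0.1/10.6 = 943.4.
Step 5 — 3dB bandwidth: Δω = ω₀/Q = 106 rad/s; BW = Δω/(2π) = 16.87 Hz.

(a) f₀ = 1.592e+04 Hz  (b) Q = 943.4  (c) BW = 16.87 Hz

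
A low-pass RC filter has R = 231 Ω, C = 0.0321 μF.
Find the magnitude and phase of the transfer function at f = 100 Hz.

Step 1 — Angular frequency: ω = 2π·100 = 628.3 rad/s.
Step 2 — Transfer function: H(jω) = 1/(1 + jωRC).
Step 3 — Denominator: 1 + jωRC = 1 + j·628.3·231·3.21e-08 = 1 + j0.004659.
Step 4 — H = 1 - j0.004659.
Step 5 — Magnitude: |H| = 1 (-0.0 dB); phase: φ = -0.3°.

|H| = 1 (-0.0 dB), φ = -0.3°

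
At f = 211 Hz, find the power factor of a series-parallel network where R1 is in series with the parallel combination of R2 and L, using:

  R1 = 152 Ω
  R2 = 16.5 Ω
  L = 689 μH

Step 1 — Angular frequency: ω = 2π·f = 2π·211 = 1326 rad/s.
Step 2 — Component impedances:
  R1: Z = R = 152 Ω
  R2: Z = R = 16.5 Ω
  L: Z = jωL = j·1326·0.000689 = 0 + j0.9134 Ω
Step 3 — Parallel branch: R2 || L = 1/(1/R2 + 1/L) = 0.05041 + j0.9107 Ω.
Step 4 — Series with R1: Z_total = R1 + (R2 || L) = 152.1 + j0.9107 Ω = 152.1∠0.3° Ω.
Step 5 — Power factor: PF = cos(φ) = Re(Z)/|Z| = 152.1/152.1 = 1.
Step 6 — Type: Im(Z) = 0.9107 ⇒ lagging (phase φ = 0.3°).

PF = 1 (lagging, φ = 0.3°)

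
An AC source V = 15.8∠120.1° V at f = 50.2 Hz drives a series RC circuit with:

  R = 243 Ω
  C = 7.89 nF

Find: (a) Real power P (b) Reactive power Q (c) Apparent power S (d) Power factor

Step 1 — Angular frequency: ω = 2π·f = 2π·50.2 = 315.4 rad/s.
Step 2 — Component impedances:
  R: Z = R = 243 Ω
  C: Z = 1/(jωC) = -j/(ω·C) = 0 - j4.018e+05 Ω
Step 3 — Series combination: Z_total = R + C = 243 - j4.018e+05 Ω = 4.018e+05∠-90.0° Ω.
Step 4 — Source phasor: V = 15.8∠120.1° V = -7.924 + j13.67 V.
Step 5 — Current: I = V / Z = -3.403e-05 - j1.97e-05 A = 3.932e-05∠-149.9° A.
Step 6 — Complex power: S = V·I* = 3.757e-07 - j0.0006213 VA.
Step 7 — Real power: P = Re(S) = 3.757e-07 W.
Step 8 — Reactive power: Q = Im(S) = -0.0006213 VAR.
Step 9 — Apparent power: |S| = 0.0006213 VA.
Step 10 — Power factor: PF = P/|S| = 0.0006047 (leading).

(a) P = 3.757e-07 W  (b) Q = -0.0006213 VAR  (c) S = 0.0006213 VA  (d) PF = 0.0006047 (leading)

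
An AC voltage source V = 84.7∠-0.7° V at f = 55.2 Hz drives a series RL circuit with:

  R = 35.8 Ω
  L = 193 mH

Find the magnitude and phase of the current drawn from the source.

Step 1 — Angular frequency: ω = 2π·f = 2π·55.2 = 346.8 rad/s.
Step 2 — Component impedances:
  R: Z = R = 35.8 Ω
  L: Z = jωL = j·346.8·0.193 = 0 + j66.94 Ω
Step 3 — Series combination: Z_total = R + L = 35.8 + j66.94 Ω = 75.91∠61.9° Ω.
Step 4 — Source phasor: V = 84.7∠-0.7° V = 84.69 - j1.035 V.
Step 5 — Ohm's law: I = V / Z_total = (84.69 - j1.035) / (35.8 + j66.94) = 0.5142 - j0.9903 A.
Step 6 — Convert to polar: |I| = 1.116 A, ∠I = -62.6°.

I = 1.116∠-62.6° A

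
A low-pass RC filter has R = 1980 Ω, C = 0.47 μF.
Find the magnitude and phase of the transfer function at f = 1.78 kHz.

Step 1 — Angular frequency: ω = 2π·1780 = 1.118e+04 rad/s.
Step 2 — Transfer function: H(jω) = 1/(1 + jωRC).
Step 3 — Denominator: 1 + jωRC = 1 + j·1.118e+04·1980·4.7e-07 = 1 + j10.41.
Step 4 — H = 0.009147 - j0.0952.
Step 5 — Magnitude: |H| = 0.09564 (-20.4 dB); phase: φ = -84.5°.

|H| = 0.09564 (-20.4 dB), φ = -84.5°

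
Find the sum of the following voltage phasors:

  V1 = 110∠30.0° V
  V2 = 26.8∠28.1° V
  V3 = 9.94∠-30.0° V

Step 1 — Convert each phasor to rectangular form:
  V1 = 110·(cos(30.0°) + j·sin(30.0°)) = 95.26 + j55 V
  V2 = 26.8·(cos(28.1°) + j·sin(28.1°)) = 23.64 + j12.62 V
  V3 = 9.94·(cos(-30.0°) + j·sin(-30.0°)) = 8.608 - j4.97 V
Step 2 — Sum components: V_total = 127.5 + j62.65 V.
Step 3 — Convert to polar: |V_total| = 142.1 V, ∠V_total = 26.2°.

V_total = 142.1∠26.2° V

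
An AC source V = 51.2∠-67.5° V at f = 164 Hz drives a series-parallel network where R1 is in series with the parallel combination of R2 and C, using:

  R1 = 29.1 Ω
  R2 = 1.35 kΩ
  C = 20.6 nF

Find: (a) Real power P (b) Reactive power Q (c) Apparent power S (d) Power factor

Step 1 — Angular frequency: ω = 2π·f = 2π·164 = 1030 rad/s.
Step 2 — Component impedances:
  R1: Z = R = 29.1 Ω
  R2: Z = R = 1350 Ω
  C: Z = 1/(jωC) = -j/(ω·C) = 0 - j4.711e+04 Ω
Step 3 — Parallel branch: R2 || C = 1/(1/R2 + 1/C) = 1349 - j38.65 Ω.
Step 4 — Series with R1: Z_total = R1 + (R2 || C) = 1378 - j38.65 Ω = 1379∠-1.6° Ω.
Step 5 — Source phasor: V = 51.2∠-67.5° V = 19.59 - j47.3 V.
Step 6 — Current: I = V / Z = 0.01517 - j0.0339 A = 0.03714∠-65.9° A.
Step 7 — Complex power: S = V·I* = 1.901 - j0.05332 VA.
Step 8 — Real power: P = Re(S) = 1.901 W.
Step 9 — Reactive power: Q = Im(S) = -0.05332 VAR.
Step 10 — Apparent power: |S| = 1.902 VA.
Step 11 — Power factor: PF = P/|S| = 0.9996 (leading).

(a) P = 1.901 W  (b) Q = -0.05332 VAR  (c) S = 1.902 VA  (d) PF = 0.9996 (leading)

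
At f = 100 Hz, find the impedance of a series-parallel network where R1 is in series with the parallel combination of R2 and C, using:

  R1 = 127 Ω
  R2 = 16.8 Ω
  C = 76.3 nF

Step 1 — Angular frequency: ω = 2π·f = 2π·100 = 628.3 rad/s.
Step 2 — Component impedances:
  R1: Z = R = 127 Ω
  R2: Z = R = 16.8 Ω
  C: Z = 1/(jωC) = -j/(ω·C) = 0 - j2.086e+04 Ω
Step 3 — Parallel branch: R2 || C = 1/(1/R2 + 1/C) = 16.8 - j0.01353 Ω.
Step 4 — Series with R1: Z_total = R1 + (R2 || C) = 143.8 - j0.01353 Ω = 143.8∠-0.0° Ω.

Z = 143.8 - j0.01353 Ω = 143.8∠-0.0° Ω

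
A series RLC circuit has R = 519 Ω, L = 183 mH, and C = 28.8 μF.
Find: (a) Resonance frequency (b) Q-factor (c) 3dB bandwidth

Step 1 — Resonance: ω₀ = 1/√(LC) = 1/√(0.183·2.88e-05) = 435.6 rad/s.
Step 2 — f₀ = ω₀/(2π) = 69.33 Hz.
Step 3 — Series Q: Q = ω₀L/R = 435.6·0.183/519 = 0.1536.
Step 4 — Bandwidth: Δω = ω₀/Q = 2836 rad/s; BW = Δω/(2π) = 451.4 Hz.

(a) f₀ = 69.33 Hz  (b) Q = 0.1536  (c) BW = 451.4 Hz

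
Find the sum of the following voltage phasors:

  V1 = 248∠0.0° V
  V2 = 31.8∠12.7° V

Step 1 — Convert each phasor to rectangular form:
  V1 = 248·(cos(0.0°) + j·sin(0.0°)) = 248 V
  V2 = 31.8·(cos(12.7°) + j·sin(12.7°)) = 31.02 + j6.991 V
Step 2 — Sum components: V_total = 279 + j6.991 V.
Step 3 — Convert to polar: |V_total| = 279.1 V, ∠V_total = 1.4°.

V_total = 279.1∠1.4° V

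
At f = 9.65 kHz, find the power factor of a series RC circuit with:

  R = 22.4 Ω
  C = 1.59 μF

Step 1 — Angular frequency: ω = 2π·f = 2π·9650 = 6.063e+04 rad/s.
Step 2 — Component impedances:
  R: Z = R = 22.4 Ω
  C: Z = 1/(jωC) = -j/(ω·C) = 0 - j10.37 Ω
Step 3 — Series combination: Z_total = R + C = 22.4 - j10.37 Ω = 24.69∠-24.8° Ω.
Step 4 — Power factor: PF = cos(φ) = Re(Z)/|Z| = 22.4/24.685 = 0.9074.
Step 5 — Type: Im(Z) = -10.37 ⇒ leading (phase φ = -24.8°).

PF = 0.9074 (leading, φ = -24.8°)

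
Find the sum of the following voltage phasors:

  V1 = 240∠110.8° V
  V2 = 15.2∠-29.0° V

Step 1 — Convert each phasor to rectangular form:
  V1 = 240·(cos(110.8°) + j·sin(110.8°)) = -85.23 + j224.4 V
  V2 = 15.2·(cos(-29.0°) + j·sin(-29.0°)) = 13.29 - j7.369 V
Step 2 — Sum components: V_total = -71.93 + j217 V.
Step 3 — Convert to polar: |V_total| = 228.6 V, ∠V_total = 108.3°.

V_total = 228.6∠108.3° V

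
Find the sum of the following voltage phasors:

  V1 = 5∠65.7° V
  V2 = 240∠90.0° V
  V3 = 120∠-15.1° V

Step 1 — Convert each phasor to rectangular form:
  V1 = 5·(cos(65.7°) + j·sin(65.7°)) = 2.058 + j4.557 V
  V2 = 240·(cos(90.0°) + j·sin(90.0°)) = 0 + j240 V
  V3 = 120·(cos(-15.1°) + j·sin(-15.1°)) = 115.9 - j31.26 V
Step 2 — Sum components: V_total = 117.9 + j213.3 V.
Step 3 — Convert to polar: |V_total| = 243.7 V, ∠V_total = 61.1°.

V_total = 243.7∠61.1° V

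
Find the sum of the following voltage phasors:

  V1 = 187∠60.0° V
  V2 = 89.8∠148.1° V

Step 1 — Convert each phasor to rectangular form:
  V1 = 187·(cos(60.0°) + j·sin(60.0°)) = 93.5 + j161.9 V
  V2 = 89.8·(cos(148.1°) + j·sin(148.1°)) = -76.24 + j47.45 V
Step 2 — Sum components: V_total = 17.26 + j209.4 V.
Step 3 — Convert to polar: |V_total| = 210.1 V, ∠V_total = 85.3°.

V_total = 210.1∠85.3° V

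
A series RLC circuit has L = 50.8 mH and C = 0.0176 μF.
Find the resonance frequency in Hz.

Step 1 — Resonance condition Im(Z)=0 gives ω₀ = 1/√(LC).
Step 2 — ω₀ = 1/√(0.0508·1.76e-08) = 3.344e+04 rad/s.
Step 3 — f₀ = ω₀/(2π) = 5323 Hz.

f₀ = 5323 Hz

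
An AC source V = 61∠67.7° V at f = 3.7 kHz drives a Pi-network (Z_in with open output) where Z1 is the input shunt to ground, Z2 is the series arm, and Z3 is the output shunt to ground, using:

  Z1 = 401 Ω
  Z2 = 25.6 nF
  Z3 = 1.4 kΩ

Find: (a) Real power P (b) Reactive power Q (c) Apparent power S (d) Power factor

Step 1 — Angular frequency: ω = 2π·f = 2π·3700 = 2.325e+04 rad/s.
Step 2 — Component impedances:
  Z1: Z = R = 401 Ω
  Z2: Z = 1/(jωC) = -j/(ω·C) = 0 - j1680 Ω
  Z3: Z = R = 1400 Ω
Step 3 — With open output, the series arm Z2 and the output shunt Z3 appear in series to ground: Z2 + Z3 = 1400 - j1680 Ω.
Step 4 — Parallel with input shunt Z1: Z_in = Z1 || (Z2 + Z3) = 353.3 - j44.53 Ω = 356.1∠-7.2° Ω.
Step 5 — Source phasor: V = 61∠67.7° V = 23.15 + j56.44 V.
Step 6 — Current: I = V / Z = 0.04467 + j0.1654 A = 0.1713∠74.9° A.
Step 7 — Complex power: S = V·I* = 10.37 - j1.307 VA.
Step 8 — Real power: P = Re(S) = 10.37 W.
Step 9 — Reactive power: Q = Im(S) = -1.307 VAR.
Step 10 — Apparent power: |S| = 10.45 VA.
Step 11 — Power factor: PF = P/|S| = 0.9921 (leading).

(a) P = 10.37 W  (b) Q = -1.307 VAR  (c) S = 10.45 VA  (d) PF = 0.9921 (leading)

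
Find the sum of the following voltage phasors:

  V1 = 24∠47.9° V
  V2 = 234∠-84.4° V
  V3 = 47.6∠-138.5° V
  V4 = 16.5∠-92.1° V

Step 1 — Convert each phasor to rectangular form:
  V1 = 24·(cos(47.9°) + j·sin(47.9°)) = 16.09 + j17.81 V
  V2 = 234·(cos(-84.4°) + j·sin(-84.4°)) = 22.83 - j232.9 V
  V3 = 47.6·(cos(-138.5°) + j·sin(-138.5°)) = -35.65 - j31.54 V
  V4 = 16.5·(cos(-92.1°) + j·sin(-92.1°)) = -0.6046 - j16.49 V
Step 2 — Sum components: V_total = 2.67 - j263.1 V.
Step 3 — Convert to polar: |V_total| = 263.1 V, ∠V_total = -89.4°.

V_total = 263.1∠-89.4° V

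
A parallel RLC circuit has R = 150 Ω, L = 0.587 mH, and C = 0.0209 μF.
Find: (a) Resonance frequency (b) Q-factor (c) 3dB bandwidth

Step 1 — Resonance: ω₀ = 1/√(LC) = 1/√(0.000587·2.09e-08) = 2.855e+05 rad/s.
Step 2 — f₀ = ω₀/(2π) = 4.544e+04 Hz.
Step 3 — Parallel Q: Q = R/(ω₀L) = 150/(2.855e+05·0.000587) = 0.895.
Step 4 — Bandwidth: Δω = ω₀/Q = 3.19e+05 rad/s; BW = Δω/(2π) = 5.077e+04 Hz.

(a) f₀ = 4.544e+04 Hz  (b) Q = 0.895  (c) BW = 5.077e+04 Hz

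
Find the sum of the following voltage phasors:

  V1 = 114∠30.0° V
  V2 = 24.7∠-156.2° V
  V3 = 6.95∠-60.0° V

Step 1 — Convert each phasor to rectangular form:
  V1 = 114·(cos(30.0°) + j·sin(30.0°)) = 98.73 + j57 V
  V2 = 24.7·(cos(-156.2°) + j·sin(-156.2°)) = -22.6 - j9.968 V
  V3 = 6.95·(cos(-60.0°) + j·sin(-60.0°)) = 3.475 - j6.019 V
Step 2 — Sum components: V_total = 79.6 + j41.01 V.
Step 3 — Convert to polar: |V_total| = 89.55 V, ∠V_total = 27.3°.

V_total = 89.55∠27.3° V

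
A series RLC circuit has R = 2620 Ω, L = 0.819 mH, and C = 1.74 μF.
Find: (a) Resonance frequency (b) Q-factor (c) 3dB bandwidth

Step 1 — Resonance condition Im(Z)=0 gives ω₀ = 1/√(LC).
Step 2 — ω₀ = 1/√(0.000819·1.74e-06) = 2.649e+04 rad/s.
Step 3 — f₀ = ω₀/(2π) = 4216 Hz.
Step 4 — Series Q: Q = ω₀L/R = 2.649e+04·0.000819/2620 = 0.008281.
Step 5 — 3dB bandwidth: Δω = ω₀/Q = 3.199e+06 rad/s; BW = Δω/(2π) = 5.091e+05 Hz.

(a) f₀ = 4216 Hz  (b) Q = 0.008281  (c) BW = 5.091e+05 Hz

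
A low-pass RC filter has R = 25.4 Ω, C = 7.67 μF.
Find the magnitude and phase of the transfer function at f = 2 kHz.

Step 1 — Angular frequency: ω = 2π·2000 = 1.257e+04 rad/s.
Step 2 — Transfer function: H(jω) = 1/(1 + jωRC).
Step 3 — Denominator: 1 + jωRC = 1 + j·1.257e+04·25.4·7.67e-06 = 1 + j2.448.
Step 4 — H = 0.143 - j0.3501.
Step 5 — Magnitude: |H| = 0.3781 (-8.4 dB); phase: φ = -67.8°.

|H| = 0.3781 (-8.4 dB), φ = -67.8°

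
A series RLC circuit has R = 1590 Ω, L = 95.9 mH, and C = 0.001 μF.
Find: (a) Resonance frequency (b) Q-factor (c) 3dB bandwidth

Step 1 — Resonance condition Im(Z)=0 gives ω₀ = 1/√(LC).
Step 2 — ω₀ = 1/√(0.0959·1e-09) = 1.021e+05 rad/s.
Step 3 — f₀ = ω₀/(2π) = 1.625e+04 Hz.
Step 4 — Series Q: Q = ω₀L/R = 1.021e+05·0.0959/1590 = 6.159.
Step 5 — 3dB bandwidth: Δω = ω₀/Q = 1.658e+04 rad/s; BW = Δω/(2π) = 2639 Hz.

(a) f₀ = 1.625e+04 Hz  (b) Q = 6.159  (c) BW = 2639 Hz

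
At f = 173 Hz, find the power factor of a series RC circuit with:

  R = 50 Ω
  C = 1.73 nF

Step 1 — Angular frequency: ω = 2π·f = 2π·173 = 1087 rad/s.
Step 2 — Component impedances:
  R: Z = R = 50 Ω
  C: Z = 1/(jωC) = -j/(ω·C) = 0 - j5.318e+05 Ω
Step 3 — Series combination: Z_total = R + C = 50 - j5.318e+05 Ω = 5.318e+05∠-90.0° Ω.
Step 4 — Power factor: PF = cos(φ) = Re(Z)/|Z| = 50/5.318e+05 = 9.402e-05.
Step 5 — Type: Im(Z) = -5.318e+05 ⇒ leading (phase φ = -90.0°).

PF = 9.402e-05 (leading, φ = -90.0°)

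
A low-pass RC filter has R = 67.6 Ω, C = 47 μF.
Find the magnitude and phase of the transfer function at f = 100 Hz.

Step 1 — Angular frequency: ω = 2π·100 = 628.3 rad/s.
Step 2 — Transfer function: H(jω) = 1/(1 + jωRC).
Step 3 — Denominator: 1 + jωRC = 1 + j·628.3·67.6·4.7e-05 = 1 + j1.996.
Step 4 — H = 0.2006 - j0.4004.
Step 5 — Magnitude: |H| = 0.4479 (-7.0 dB); phase: φ = -63.4°.

|H| = 0.4479 (-7.0 dB), φ = -63.4°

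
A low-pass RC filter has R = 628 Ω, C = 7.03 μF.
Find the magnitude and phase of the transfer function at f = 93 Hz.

Step 1 — Angular frequency: ω = 2π·93 = 584.3 rad/s.
Step 2 — Transfer function: H(jω) = 1/(1 + jωRC).
Step 3 — Denominator: 1 + jωRC = 1 + j·584.3·628·7.03e-06 = 1 + j2.58.
Step 4 — H = 0.1306 - j0.337.
Step 5 — Magnitude: |H| = 0.3614 (-8.8 dB); phase: φ = -68.8°.

|H| = 0.3614 (-8.8 dB), φ = -68.8°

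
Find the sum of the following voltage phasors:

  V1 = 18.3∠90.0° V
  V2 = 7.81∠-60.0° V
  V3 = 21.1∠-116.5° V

Step 1 — Convert each phasor to rectangular form:
  V1 = 18.3·(cos(90.0°) + j·sin(90.0°)) = 0 + j18.3 V
  V2 = 7.81·(cos(-60.0°) + j·sin(-60.0°)) = 3.905 - j6.764 V
  V3 = 21.1·(cos(-116.5°) + j·sin(-116.5°)) = -9.415 - j18.88 V
Step 2 — Sum components: V_total = -5.51 - j7.347 V.
Step 3 — Convert to polar: |V_total| = 9.183 V, ∠V_total = -126.9°.

V_total = 9.183∠-126.9° V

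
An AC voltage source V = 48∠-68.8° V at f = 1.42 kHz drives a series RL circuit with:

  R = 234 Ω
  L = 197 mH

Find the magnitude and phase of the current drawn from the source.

Step 1 — Angular frequency: ω = 2π·f = 2π·1420 = 8922 rad/s.
Step 2 — Component impedances:
  R: Z = R = 234 Ω
  L: Z = jωL = j·8922·0.197 = 0 + j1758 Ω
Step 3 — Series combination: Z_total = R + L = 234 + j1758 Ω = 1773∠82.4° Ω.
Step 4 — Source phasor: V = 48∠-68.8° V = 17.36 - j44.75 V.
Step 5 — Ohm's law: I = V / Z_total = (17.36 - j44.75) / (234 + j1758) = -0.02373 - j0.01303 A.
Step 6 — Convert to polar: |I| = 0.02707 A, ∠I = -151.2°.

I = 0.02707∠-151.2° A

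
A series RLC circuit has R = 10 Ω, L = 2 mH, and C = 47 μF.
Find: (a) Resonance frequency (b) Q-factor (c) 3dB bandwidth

Step 1 — Resonance: ω₀ = 1/√(LC) = 1/√(0.002·4.7e-05) = 3262 rad/s.
Step 2 — f₀ = ω₀/(2π) = 519.1 Hz.
Step 3 — Series Q: Q = ω₀L/R = 3262·0.002/10 = 0.6523.
Step 4 — Bandwidth: Δω = ω₀/Q = 5000 rad/s; BW = Δω/(2π) = 795.8 Hz.

(a) f₀ = 519.1 Hz  (b) Q = 0.6523  (c) BW = 795.8 Hz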